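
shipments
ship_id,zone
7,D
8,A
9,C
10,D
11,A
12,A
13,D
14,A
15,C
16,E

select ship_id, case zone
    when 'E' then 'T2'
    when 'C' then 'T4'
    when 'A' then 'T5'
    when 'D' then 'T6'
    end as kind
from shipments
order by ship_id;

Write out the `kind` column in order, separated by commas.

T6, T5, T4, T6, T5, T5, T6, T5, T4, T2

ship_id=7: zone='D' → T6
ship_id=8: zone='A' → T5
ship_id=9: zone='C' → T4
ship_id=10: zone='D' → T6
ship_id=11: zone='A' → T5
ship_id=12: zone='A' → T5
ship_id=13: zone='D' → T6
ship_id=14: zone='A' → T5
ship_id=15: zone='C' → T4
ship_id=16: zone='E' → T2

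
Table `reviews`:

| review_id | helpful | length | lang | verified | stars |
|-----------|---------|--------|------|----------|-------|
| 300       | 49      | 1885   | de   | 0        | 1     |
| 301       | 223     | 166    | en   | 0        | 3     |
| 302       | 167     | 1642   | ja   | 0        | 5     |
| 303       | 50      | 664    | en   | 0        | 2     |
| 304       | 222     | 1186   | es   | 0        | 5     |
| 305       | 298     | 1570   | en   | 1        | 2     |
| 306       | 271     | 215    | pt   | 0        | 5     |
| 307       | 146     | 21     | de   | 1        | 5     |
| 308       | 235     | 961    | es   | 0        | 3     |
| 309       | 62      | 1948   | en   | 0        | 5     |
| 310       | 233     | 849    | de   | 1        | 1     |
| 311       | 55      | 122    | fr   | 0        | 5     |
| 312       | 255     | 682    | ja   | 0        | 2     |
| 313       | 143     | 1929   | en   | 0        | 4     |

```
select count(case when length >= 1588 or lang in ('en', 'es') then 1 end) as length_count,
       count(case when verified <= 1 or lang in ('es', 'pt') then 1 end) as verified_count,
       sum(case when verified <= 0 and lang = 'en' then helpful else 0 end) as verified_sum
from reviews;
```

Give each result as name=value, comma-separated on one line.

[length_count: length >= 1588 or lang in ('en', 'es')]
review_id=300: ✓ → 1
review_id=301: ✓ → 1
review_id=302: ✓ → 1
review_id=303: ✓ → 1
review_id=304: ✓ → 1
review_id=305: ✓ → 1
review_id=306: ✗
review_id=307: ✗
review_id=308: ✓ → 1
review_id=309: ✓ → 1
review_id=310: ✗
review_id=311: ✗
review_id=312: ✗
review_id=313: ✓ → 1
length_count = COUNT(1, 1, 1, 1, 1, 1, 1, 1, 1) = 9
—
[verified_count: verified <= 1 or lang in ('es', 'pt')]
review_id=300: ✓ → 1
review_id=301: ✓ → 1
review_id=302: ✓ → 1
review_id=303: ✓ → 1
review_id=304: ✓ → 1
review_id=305: ✓ → 1
review_id=306: ✓ → 1
review_id=307: ✓ → 1
review_id=308: ✓ → 1
review_id=309: ✓ → 1
review_id=310: ✓ → 1
review_id=311: ✓ → 1
review_id=312: ✓ → 1
review_id=313: ✓ → 1
verified_count = COUNT(1, 1, 1, 1, 1, 1, 1, 1, 1, 1, 1, 1, 1, 1) = 14
—
[verified_sum: verified <= 0 and lang = 'en']
review_id=300: ✗
review_id=301: ✓ → 223
review_id=302: ✗
review_id=303: ✓ → 50
review_id=304: ✗
review_id=305: ✗
review_id=306: ✗
review_id=307: ✗
review_id=308: ✗
review_id=309: ✓ → 62
review_id=310: ✗
review_id=311: ✗
review_id=312: ✗
review_id=313: ✓ → 143
verified_sum = 223 + 50 + 62 + 143 = 478

length_count=9, verified_count=14, verified_sum=478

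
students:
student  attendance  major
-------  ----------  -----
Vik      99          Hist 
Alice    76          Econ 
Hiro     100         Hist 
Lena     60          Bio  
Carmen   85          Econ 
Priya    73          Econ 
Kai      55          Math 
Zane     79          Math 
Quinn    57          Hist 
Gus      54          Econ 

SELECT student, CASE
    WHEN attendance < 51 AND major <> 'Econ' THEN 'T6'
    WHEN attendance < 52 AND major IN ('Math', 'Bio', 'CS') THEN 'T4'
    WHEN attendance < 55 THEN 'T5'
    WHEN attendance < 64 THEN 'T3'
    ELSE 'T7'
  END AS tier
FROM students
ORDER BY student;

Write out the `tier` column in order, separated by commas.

student=Alice: ELSE → T7
student=Carmen: ELSE → T7
student=Gus: attendance < 55 → T5
student=Hiro: ELSE → T7
student=Kai: attendance < 64 → T3
student=Lena: attendance < 64 → T3
student=Priya: ELSE → T7
student=Quinn: attendance < 64 → T3
student=Vik: ELSE → T7
student=Zane: ELSE → T7

T7, T7, T5, T7, T3, T3, T7, T3, T7, T7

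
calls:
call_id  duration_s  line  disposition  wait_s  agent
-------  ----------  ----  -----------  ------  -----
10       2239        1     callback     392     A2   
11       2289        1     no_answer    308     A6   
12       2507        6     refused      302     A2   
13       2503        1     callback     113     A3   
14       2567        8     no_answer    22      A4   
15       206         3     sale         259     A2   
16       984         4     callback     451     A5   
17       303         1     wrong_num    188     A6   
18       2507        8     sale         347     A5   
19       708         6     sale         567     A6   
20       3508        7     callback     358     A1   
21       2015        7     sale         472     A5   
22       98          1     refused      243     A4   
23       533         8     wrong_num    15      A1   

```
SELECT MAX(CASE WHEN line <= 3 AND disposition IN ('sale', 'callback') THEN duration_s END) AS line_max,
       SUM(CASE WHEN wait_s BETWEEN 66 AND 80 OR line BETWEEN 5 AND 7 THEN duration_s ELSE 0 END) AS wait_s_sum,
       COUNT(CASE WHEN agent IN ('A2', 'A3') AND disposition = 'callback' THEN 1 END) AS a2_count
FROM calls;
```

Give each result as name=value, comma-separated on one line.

[line_max: line <= 3 AND disposition IN ('sale', 'callback')]
call_id=10: ✓ → 2239
call_id=11: ✗
call_id=12: ✗
call_id=13: ✓ → 2503
call_id=14: ✗
call_id=15: ✓ → 206
call_id=16: ✗
call_id=17: ✗
call_id=18: ✗
call_id=19: ✗
call_id=20: ✗
call_id=21: ✗
call_id=22: ✗
call_id=23: ✗
line_max = MAX(2239, 2503, 206) = 2503
—
[wait_s_sum: wait_s BETWEEN 66 AND 80 OR line BETWEEN 5 AND 7]
call_id=10: ✗
call_id=11: ✗
call_id=12: ✓ → 2507
call_id=13: ✗
call_id=14: ✗
call_id=15: ✗
call_id=16: ✗
call_id=17: ✗
call_id=18: ✗
call_id=19: ✓ → 708
call_id=20: ✓ → 3508
call_id=21: ✓ → 2015
call_id=22: ✗
call_id=23: ✗
wait_s_sum = 2507 + 708 + 3508 + 2015 = 8738
—
[a2_count: agent IN ('A2', 'A3') AND disposition = 'callback']
call_id=10: ✓ → 1
call_id=11: ✗
call_id=12: ✗
call_id=13: ✓ → 1
call_id=14: ✗
call_id=15: ✗
call_id=16: ✗
call_id=17: ✗
call_id=18: ✗
call_id=19: ✗
call_id=20: ✗
call_id=21: ✗
call_id=22: ✗
call_id=23: ✗
a2_count = COUNT(1, 1) = 2

line_max=2503, wait_s_sum=8738, a2_count=2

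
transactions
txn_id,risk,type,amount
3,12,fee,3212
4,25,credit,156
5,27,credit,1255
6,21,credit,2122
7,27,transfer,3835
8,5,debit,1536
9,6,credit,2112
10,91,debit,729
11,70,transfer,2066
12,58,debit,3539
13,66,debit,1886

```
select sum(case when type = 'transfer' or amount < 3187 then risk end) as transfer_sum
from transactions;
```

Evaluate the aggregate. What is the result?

338

txn_id=3: ✗
txn_id=4: ✓ → 25
txn_id=5: ✓ → 27
txn_id=6: ✓ → 21
txn_id=7: ✓ → 27
txn_id=8: ✓ → 5
txn_id=9: ✓ → 6
txn_id=10: ✓ → 91
txn_id=11: ✓ → 70
txn_id=12: ✗
txn_id=13: ✓ → 66
transfer_sum = 25 + 27 + 21 + 27 + 5 + 6 + 91 + 70 + 66 = 338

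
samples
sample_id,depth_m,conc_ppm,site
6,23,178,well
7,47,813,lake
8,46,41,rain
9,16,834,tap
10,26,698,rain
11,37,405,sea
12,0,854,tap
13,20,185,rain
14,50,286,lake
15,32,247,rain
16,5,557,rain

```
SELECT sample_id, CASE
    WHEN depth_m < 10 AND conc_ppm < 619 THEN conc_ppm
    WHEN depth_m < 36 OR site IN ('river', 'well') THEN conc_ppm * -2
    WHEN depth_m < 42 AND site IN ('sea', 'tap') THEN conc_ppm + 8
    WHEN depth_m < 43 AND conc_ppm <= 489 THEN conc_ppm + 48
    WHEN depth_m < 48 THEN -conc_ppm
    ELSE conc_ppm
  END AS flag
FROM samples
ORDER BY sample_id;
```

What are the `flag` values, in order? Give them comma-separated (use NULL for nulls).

sample_id=6: depth_m < 36 OR site IN ('river', 'well') → -356
sample_id=7: depth_m < 48 → -813
sample_id=8: depth_m < 48 → -41
sample_id=9: depth_m < 36 OR site IN ('river', 'well') → -1668
sample_id=10: depth_m < 36 OR site IN ('river', 'well') → -1396
sample_id=11: depth_m < 42 AND site IN ('sea', 'tap') → 413
sample_id=12: depth_m < 36 OR site IN ('river', 'well') → -1708
sample_id=13: depth_m < 36 OR site IN ('river', 'well') → -370
sample_id=14: ELSE → 286
sample_id=15: depth_m < 36 OR site IN ('river', 'well') → -494
sample_id=16: depth_m < 10 AND conc_ppm < 619 → 557

-356, -813, -41, -1668, -1396, 413, -1708, -370, 286, -494, 557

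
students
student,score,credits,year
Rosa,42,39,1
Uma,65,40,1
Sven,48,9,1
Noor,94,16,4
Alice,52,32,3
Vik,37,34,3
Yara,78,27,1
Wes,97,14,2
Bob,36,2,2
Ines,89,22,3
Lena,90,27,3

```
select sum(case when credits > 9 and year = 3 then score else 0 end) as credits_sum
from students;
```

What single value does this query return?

student=Rosa: ✗
student=Uma: ✗
student=Sven: ✗
student=Noor: ✗
student=Alice: ✓ → 52
student=Vik: ✓ → 37
student=Yara: ✗
student=Wes: ✗
student=Bob: ✗
student=Ines: ✓ → 89
student=Lena: ✓ → 90
credits_sum = 52 + 37 + 89 + 90 = 268

268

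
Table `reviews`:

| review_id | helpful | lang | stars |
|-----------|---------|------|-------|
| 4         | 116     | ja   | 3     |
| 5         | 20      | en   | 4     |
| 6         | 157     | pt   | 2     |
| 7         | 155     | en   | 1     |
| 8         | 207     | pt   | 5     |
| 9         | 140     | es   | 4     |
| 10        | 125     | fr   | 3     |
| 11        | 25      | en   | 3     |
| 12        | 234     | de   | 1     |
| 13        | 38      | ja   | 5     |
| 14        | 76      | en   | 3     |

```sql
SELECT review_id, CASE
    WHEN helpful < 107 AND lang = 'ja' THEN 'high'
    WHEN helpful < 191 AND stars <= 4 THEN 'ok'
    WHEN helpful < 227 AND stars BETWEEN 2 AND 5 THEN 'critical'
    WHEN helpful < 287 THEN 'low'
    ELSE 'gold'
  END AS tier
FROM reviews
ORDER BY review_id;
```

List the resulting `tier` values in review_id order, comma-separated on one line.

review_id=4: helpful < 191 AND stars <= 4 → ok
review_id=5: helpful < 191 AND stars <= 4 → ok
review_id=6: helpful < 191 AND stars <= 4 → ok
review_id=7: helpful < 191 AND stars <= 4 → ok
review_id=8: helpful < 227 AND stars BETWEEN 2 AND 5 → critical
review_id=9: helpful < 191 AND stars <= 4 → ok
review_id=10: helpful < 191 AND stars <= 4 → ok
review_id=11: helpful < 191 AND stars <= 4 → ok
review_id=12: helpful < 287 → low
review_id=13: helpful < 107 AND lang = 'ja' → high
review_id=14: helpful < 191 AND stars <= 4 → ok

ok, ok, ok, ok, critical, ok, ok, ok, low, high, ok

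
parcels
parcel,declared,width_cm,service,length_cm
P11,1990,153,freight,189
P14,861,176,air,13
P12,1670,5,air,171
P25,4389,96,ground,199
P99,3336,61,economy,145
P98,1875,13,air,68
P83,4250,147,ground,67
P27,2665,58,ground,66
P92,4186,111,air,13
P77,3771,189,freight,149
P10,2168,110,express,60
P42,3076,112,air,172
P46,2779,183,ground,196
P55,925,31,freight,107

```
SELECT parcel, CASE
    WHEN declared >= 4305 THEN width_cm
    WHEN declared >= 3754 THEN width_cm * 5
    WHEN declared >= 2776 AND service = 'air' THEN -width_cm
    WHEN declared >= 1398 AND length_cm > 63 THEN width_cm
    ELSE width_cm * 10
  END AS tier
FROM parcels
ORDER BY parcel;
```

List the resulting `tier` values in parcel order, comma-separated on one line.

1100, 153, 5, 1760, 96, 58, -112, 183, 310, 945, 735, 555, 13, 61

parcel=P10: ELSE → 1100
parcel=P11: declared >= 1398 AND length_cm > 63 → 153
parcel=P12: declared >= 1398 AND length_cm > 63 → 5
parcel=P14: ELSE → 1760
parcel=P25: declared >= 4305 → 96
parcel=P27: declared >= 1398 AND length_cm > 63 → 58
parcel=P42: declared >= 2776 AND service = 'air' → -112
parcel=P46: declared >= 1398 AND length_cm > 63 → 183
parcel=P55: ELSE → 310
parcel=P77: declared >= 3754 → 945
parcel=P83: declared >= 3754 → 735
parcel=P92: declared >= 3754 → 555
parcel=P98: declared >= 1398 AND length_cm > 63 → 13
parcel=P99: declared >= 1398 AND length_cm > 63 → 61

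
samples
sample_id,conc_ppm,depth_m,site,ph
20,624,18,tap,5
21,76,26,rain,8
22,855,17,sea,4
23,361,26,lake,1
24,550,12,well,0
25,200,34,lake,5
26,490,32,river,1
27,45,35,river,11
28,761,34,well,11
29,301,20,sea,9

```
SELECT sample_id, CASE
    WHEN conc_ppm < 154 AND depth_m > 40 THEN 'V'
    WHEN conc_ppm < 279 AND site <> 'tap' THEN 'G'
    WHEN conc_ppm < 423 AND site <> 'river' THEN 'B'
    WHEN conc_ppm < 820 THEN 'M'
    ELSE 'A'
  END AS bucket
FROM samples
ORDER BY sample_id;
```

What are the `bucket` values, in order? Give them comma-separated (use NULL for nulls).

M, G, A, B, M, G, M, G, M, B

sample_id=20: conc_ppm < 820 → M
sample_id=21: conc_ppm < 279 AND site <> 'tap' → G
sample_id=22: ELSE → A
sample_id=23: conc_ppm < 423 AND site <> 'river' → B
sample_id=24: conc_ppm < 820 → M
sample_id=25: conc_ppm < 279 AND site <> 'tap' → G
sample_id=26: conc_ppm < 820 → M
sample_id=27: conc_ppm < 279 AND site <> 'tap' → G
sample_id=28: conc_ppm < 820 → M
sample_id=29: conc_ppm < 423 AND site <> 'river' → B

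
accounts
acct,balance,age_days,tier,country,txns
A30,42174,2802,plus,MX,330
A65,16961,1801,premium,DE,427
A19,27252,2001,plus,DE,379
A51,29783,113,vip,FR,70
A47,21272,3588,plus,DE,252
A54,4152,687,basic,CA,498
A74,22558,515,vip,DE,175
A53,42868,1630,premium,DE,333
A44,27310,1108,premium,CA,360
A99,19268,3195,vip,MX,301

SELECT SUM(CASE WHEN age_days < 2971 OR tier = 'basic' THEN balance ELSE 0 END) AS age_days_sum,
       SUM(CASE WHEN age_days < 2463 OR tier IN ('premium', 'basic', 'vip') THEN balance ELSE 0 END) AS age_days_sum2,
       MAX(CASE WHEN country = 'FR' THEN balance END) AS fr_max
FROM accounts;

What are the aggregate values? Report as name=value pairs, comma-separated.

age_days_sum=213058, age_days_sum2=190152, fr_max=29783

[age_days_sum: age_days < 2971 OR tier = 'basic']
acct=A30: ✓ → 42174
acct=A65: ✓ → 16961
acct=A19: ✓ → 27252
acct=A51: ✓ → 29783
acct=A47: ✗
acct=A54: ✓ → 4152
acct=A74: ✓ → 22558
acct=A53: ✓ → 42868
acct=A44: ✓ → 27310
acct=A99: ✗
age_days_sum = 42174 + 16961 + 27252 + 29783 + 4152 + 22558 + 42868 + 27310 = 213058
—
[age_days_sum2: age_days < 2463 OR tier IN ('premium', 'basic', 'vip')]
acct=A30: ✗
acct=A65: ✓ → 16961
acct=A19: ✓ → 27252
acct=A51: ✓ → 29783
acct=A47: ✗
acct=A54: ✓ → 4152
acct=A74: ✓ → 22558
acct=A53: ✓ → 42868
acct=A44: ✓ → 27310
acct=A99: ✓ → 19268
age_days_sum2 = 16961 + 27252 + 29783 + 4152 + 22558 + 42868 + 27310 + 19268 = 190152
—
[fr_max: country = 'FR']
acct=A30: ✗
acct=A65: ✗
acct=A19: ✗
acct=A51: ✓ → 29783
acct=A47: ✗
acct=A54: ✗
acct=A74: ✗
acct=A53: ✗
acct=A44: ✗
acct=A99: ✗
fr_max = MAX(29783) = 29783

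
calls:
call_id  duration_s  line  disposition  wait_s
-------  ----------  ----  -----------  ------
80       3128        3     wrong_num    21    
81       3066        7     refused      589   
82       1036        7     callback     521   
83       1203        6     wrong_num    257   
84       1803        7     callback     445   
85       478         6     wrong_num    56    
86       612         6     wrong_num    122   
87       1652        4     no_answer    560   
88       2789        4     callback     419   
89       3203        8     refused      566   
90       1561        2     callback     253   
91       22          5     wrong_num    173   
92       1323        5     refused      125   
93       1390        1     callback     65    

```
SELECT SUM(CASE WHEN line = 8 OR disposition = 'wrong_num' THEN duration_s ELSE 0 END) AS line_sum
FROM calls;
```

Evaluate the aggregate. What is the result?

call_id=80: ✓ → 3128
call_id=81: ✗
call_id=82: ✗
call_id=83: ✓ → 1203
call_id=84: ✗
call_id=85: ✓ → 478
call_id=86: ✓ → 612
call_id=87: ✗
call_id=88: ✗
call_id=89: ✓ → 3203
call_id=90: ✗
call_id=91: ✓ → 22
call_id=92: ✗
call_id=93: ✗
line_sum = 3128 + 1203 + 478 + 612 + 3203 + 22 = 8646

8646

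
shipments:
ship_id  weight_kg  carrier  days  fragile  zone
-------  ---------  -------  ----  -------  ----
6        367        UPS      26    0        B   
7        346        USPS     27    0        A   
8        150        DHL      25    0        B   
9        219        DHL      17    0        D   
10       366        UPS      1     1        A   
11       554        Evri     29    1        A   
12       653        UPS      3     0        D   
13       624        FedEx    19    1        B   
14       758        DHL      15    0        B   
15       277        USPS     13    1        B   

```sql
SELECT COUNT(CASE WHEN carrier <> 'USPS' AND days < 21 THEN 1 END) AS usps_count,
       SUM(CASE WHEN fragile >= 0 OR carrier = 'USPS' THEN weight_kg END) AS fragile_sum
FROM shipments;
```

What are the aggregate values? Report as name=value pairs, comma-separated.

usps_count=5, fragile_sum=4314

[usps_count: carrier <> 'USPS' AND days < 21]
ship_id=6: ✗
ship_id=7: ✗
ship_id=8: ✗
ship_id=9: ✓ → 1
ship_id=10: ✓ → 1
ship_id=11: ✗
ship_id=12: ✓ → 1
ship_id=13: ✓ → 1
ship_id=14: ✓ → 1
ship_id=15: ✗
usps_count = COUNT(1, 1, 1, 1, 1) = 5
—
[fragile_sum: fragile >= 0 OR carrier = 'USPS']
ship_id=6: ✓ → 367
ship_id=7: ✓ → 346
ship_id=8: ✓ → 150
ship_id=9: ✓ → 219
ship_id=10: ✓ → 366
ship_id=11: ✓ → 554
ship_id=12: ✓ → 653
ship_id=13: ✓ → 624
ship_id=14: ✓ → 758
ship_id=15: ✓ → 277
fragile_sum = 367 + 346 + 150 + 219 + 366 + 554 + 653 + 624 + 758 + 277 = 4314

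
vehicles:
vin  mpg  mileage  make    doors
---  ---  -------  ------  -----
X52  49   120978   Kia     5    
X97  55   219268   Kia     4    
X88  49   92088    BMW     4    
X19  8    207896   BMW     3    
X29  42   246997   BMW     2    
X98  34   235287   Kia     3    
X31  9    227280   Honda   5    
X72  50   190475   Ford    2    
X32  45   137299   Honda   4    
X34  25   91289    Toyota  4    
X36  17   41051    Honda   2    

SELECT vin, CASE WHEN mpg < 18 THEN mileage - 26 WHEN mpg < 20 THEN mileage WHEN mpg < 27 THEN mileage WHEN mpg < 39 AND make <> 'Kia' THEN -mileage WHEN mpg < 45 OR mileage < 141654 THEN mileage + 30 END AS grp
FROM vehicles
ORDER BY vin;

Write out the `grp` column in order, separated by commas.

vin=X19: mpg < 18 → 207870
vin=X29: mpg < 45 OR mileage < 141654 → 247027
vin=X31: mpg < 18 → 227254
vin=X32: mpg < 45 OR mileage < 141654 → 137329
vin=X34: mpg < 27 → 91289
vin=X36: mpg < 18 → 41025
vin=X52: mpg < 45 OR mileage < 141654 → 121008
vin=X72: (no match → NULL) → NULL
vin=X88: mpg < 45 OR mileage < 141654 → 92118
vin=X97: (no match → NULL) → NULL
vin=X98: mpg < 45 OR mileage < 141654 → 235317

207870, 247027, 227254, 137329, 91289, 41025, 121008, NULL, 92118, NULL, 235317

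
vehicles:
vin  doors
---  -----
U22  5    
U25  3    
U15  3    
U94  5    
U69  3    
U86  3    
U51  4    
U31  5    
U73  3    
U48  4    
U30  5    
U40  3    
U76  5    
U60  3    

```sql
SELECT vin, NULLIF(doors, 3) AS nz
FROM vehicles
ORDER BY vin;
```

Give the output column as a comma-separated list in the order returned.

vin=U15: doors=3 vs 3: equal → NULL
vin=U22: doors=5 vs 3: differ → 5
vin=U25: doors=3 vs 3: equal → NULL
vin=U30: doors=5 vs 3: differ → 5
vin=U31: doors=5 vs 3: differ → 5
vin=U40: doors=3 vs 3: equal → NULL
vin=U48: doors=4 vs 3: differ → 4
vin=U51: doors=4 vs 3: differ → 4
vin=U60: doors=3 vs 3: equal → NULL
vin=U69: doors=3 vs 3: equal → NULL
vin=U73: doors=3 vs 3: equal → NULL
vin=U76: doors=5 vs 3: differ → 5
vin=U86: doors=3 vs 3: equal → NULL
vin=U94: doors=5 vs 3: differ → 5

NULL, 5, NULL, 5, 5, NULL, 4, 4, NULL, NULL, NULL, 5, NULL, 5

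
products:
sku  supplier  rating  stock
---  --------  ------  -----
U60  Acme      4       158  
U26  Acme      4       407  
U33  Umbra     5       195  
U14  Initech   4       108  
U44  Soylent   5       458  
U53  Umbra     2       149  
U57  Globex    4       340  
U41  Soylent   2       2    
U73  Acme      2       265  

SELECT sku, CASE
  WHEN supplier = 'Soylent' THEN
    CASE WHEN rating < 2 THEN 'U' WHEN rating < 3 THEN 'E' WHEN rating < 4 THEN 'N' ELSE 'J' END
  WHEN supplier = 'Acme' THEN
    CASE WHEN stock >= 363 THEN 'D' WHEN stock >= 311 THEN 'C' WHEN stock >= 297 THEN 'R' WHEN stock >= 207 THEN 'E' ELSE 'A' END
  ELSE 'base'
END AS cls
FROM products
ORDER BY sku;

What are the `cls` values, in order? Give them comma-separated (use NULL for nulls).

sku=U14: supplier='Initech' → outer ELSE → base
sku=U26: supplier='Acme' → inner[stock >= 363] → D
sku=U33: supplier='Umbra' → outer ELSE → base
sku=U41: supplier='Soylent' → inner[rating < 3] → E
sku=U44: supplier='Soylent' → inner[ELSE] → J
sku=U53: supplier='Umbra' → outer ELSE → base
sku=U57: supplier='Globex' → outer ELSE → base
sku=U60: supplier='Acme' → inner[ELSE] → A
sku=U73: supplier='Acme' → inner[stock >= 207] → E

base, D, base, E, J, base, base, A, E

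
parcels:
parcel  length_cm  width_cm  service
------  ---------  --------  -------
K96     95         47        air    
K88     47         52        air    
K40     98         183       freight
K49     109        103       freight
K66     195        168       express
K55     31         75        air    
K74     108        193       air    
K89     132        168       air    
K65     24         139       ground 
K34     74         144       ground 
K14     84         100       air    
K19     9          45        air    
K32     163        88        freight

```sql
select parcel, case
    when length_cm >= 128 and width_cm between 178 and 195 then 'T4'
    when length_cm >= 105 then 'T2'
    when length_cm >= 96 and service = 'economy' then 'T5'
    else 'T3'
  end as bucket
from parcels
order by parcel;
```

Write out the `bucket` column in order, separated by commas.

parcel=K14: ELSE → T3
parcel=K19: ELSE → T3
parcel=K32: length_cm >= 105 → T2
parcel=K34: ELSE → T3
parcel=K40: ELSE → T3
parcel=K49: length_cm >= 105 → T2
parcel=K55: ELSE → T3
parcel=K65: ELSE → T3
parcel=K66: length_cm >= 105 → T2
parcel=K74: length_cm >= 105 → T2
parcel=K88: ELSE → T3
parcel=K89: length_cm >= 105 → T2
parcel=K96: ELSE → T3

T3, T3, T2, T3, T3, T2, T3, T3, T2, T2, T3, T2, T3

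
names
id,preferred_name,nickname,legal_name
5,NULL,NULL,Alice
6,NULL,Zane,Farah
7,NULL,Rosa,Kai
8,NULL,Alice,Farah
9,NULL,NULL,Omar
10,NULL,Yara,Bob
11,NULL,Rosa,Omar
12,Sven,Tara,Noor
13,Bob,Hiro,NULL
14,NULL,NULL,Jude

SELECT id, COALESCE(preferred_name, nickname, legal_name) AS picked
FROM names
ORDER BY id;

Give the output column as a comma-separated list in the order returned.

id=5: preferred_name=NULL, nickname=NULL, legal_name=Alice → Alice
id=6: preferred_name=NULL, nickname=Zane → Zane
id=7: preferred_name=NULL, nickname=Rosa → Rosa
id=8: preferred_name=NULL, nickname=Alice → Alice
id=9: preferred_name=NULL, nickname=NULL, legal_name=Omar → Omar
id=10: preferred_name=NULL, nickname=Yara → Yara
id=11: preferred_name=NULL, nickname=Rosa → Rosa
id=12: preferred_name=Sven → Sven
id=13: preferred_name=Bob → Bob
id=14: preferred_name=NULL, nickname=NULL, legal_name=Jude → Jude

Alice, Zane, Rosa, Alice, Omar, Yara, Rosa, Sven, Bob, Jude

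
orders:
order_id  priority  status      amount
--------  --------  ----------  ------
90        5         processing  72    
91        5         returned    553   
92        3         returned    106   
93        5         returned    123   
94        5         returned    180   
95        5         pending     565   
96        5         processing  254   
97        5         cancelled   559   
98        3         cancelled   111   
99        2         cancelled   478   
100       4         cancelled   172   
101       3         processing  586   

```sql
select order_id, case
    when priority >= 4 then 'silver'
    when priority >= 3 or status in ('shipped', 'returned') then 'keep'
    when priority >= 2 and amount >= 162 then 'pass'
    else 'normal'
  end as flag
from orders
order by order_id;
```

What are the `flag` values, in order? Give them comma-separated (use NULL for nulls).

order_id=90: priority >= 4 → silver
order_id=91: priority >= 4 → silver
order_id=92: priority >= 3 or status in ('shipped', 'returned') → keep
order_id=93: priority >= 4 → silver
order_id=94: priority >= 4 → silver
order_id=95: priority >= 4 → silver
order_id=96: priority >= 4 → silver
order_id=97: priority >= 4 → silver
order_id=98: priority >= 3 or status in ('shipped', 'returned') → keep
order_id=99: priority >= 2 and amount >= 162 → pass
order_id=100: priority >= 4 → silver
order_id=101: priority >= 3 or status in ('shipped', 'returned') → keep

silver, silver, keep, silver, silver, silver, silver, silver, keep, pass, silver, keep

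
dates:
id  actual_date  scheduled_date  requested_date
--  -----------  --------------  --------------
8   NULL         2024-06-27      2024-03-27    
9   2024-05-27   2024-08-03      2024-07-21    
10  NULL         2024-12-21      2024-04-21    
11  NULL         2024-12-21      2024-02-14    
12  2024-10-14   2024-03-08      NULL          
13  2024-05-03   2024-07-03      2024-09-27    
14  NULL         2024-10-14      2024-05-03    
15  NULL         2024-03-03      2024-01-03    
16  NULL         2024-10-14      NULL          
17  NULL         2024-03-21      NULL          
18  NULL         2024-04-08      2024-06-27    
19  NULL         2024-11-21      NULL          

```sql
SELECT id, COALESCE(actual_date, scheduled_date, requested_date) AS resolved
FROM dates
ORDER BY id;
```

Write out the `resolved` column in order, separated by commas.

2024-06-27, 2024-05-27, 2024-12-21, 2024-12-21, 2024-10-14, 2024-05-03, 2024-10-14, 2024-03-03, 2024-10-14, 2024-03-21, 2024-04-08, 2024-11-21

id=8: actual_date=NULL, scheduled_date=2024-06-27 → 2024-06-27
id=9: actual_date=2024-05-27 → 2024-05-27
id=10: actual_date=NULL, scheduled_date=2024-12-21 → 2024-12-21
id=11: actual_date=NULL, scheduled_date=2024-12-21 → 2024-12-21
id=12: actual_date=2024-10-14 → 2024-10-14
id=13: actual_date=2024-05-03 → 2024-05-03
id=14: actual_date=NULL, scheduled_date=2024-10-14 → 2024-10-14
id=15: actual_date=NULL, scheduled_date=2024-03-03 → 2024-03-03
id=16: actual_date=NULL, scheduled_date=2024-10-14 → 2024-10-14
id=17: actual_date=NULL, scheduled_date=2024-03-21 → 2024-03-21
id=18: actual_date=NULL, scheduled_date=2024-04-08 → 2024-04-08
id=19: actual_date=NULL, scheduled_date=2024-11-21 → 2024-11-21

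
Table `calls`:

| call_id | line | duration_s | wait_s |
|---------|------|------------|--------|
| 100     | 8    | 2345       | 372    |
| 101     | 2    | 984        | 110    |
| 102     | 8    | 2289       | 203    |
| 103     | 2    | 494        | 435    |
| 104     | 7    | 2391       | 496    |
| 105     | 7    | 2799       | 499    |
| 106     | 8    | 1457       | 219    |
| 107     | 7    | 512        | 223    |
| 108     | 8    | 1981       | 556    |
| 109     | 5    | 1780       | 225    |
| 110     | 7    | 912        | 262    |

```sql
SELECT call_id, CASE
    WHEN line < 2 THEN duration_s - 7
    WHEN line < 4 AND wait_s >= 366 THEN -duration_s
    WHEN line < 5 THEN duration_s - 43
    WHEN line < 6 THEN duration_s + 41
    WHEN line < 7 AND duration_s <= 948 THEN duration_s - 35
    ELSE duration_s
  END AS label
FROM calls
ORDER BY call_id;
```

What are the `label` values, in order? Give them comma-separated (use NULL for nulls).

2345, 941, 2289, -494, 2391, 2799, 1457, 512, 1981, 1821, 912

call_id=100: ELSE → 2345
call_id=101: line < 5 → 941
call_id=102: ELSE → 2289
call_id=103: line < 4 AND wait_s >= 366 → -494
call_id=104: ELSE → 2391
call_id=105: ELSE → 2799
call_id=106: ELSE → 1457
call_id=107: ELSE → 512
call_id=108: ELSE → 1981
call_id=109: line < 6 → 1821
call_id=110: ELSE → 912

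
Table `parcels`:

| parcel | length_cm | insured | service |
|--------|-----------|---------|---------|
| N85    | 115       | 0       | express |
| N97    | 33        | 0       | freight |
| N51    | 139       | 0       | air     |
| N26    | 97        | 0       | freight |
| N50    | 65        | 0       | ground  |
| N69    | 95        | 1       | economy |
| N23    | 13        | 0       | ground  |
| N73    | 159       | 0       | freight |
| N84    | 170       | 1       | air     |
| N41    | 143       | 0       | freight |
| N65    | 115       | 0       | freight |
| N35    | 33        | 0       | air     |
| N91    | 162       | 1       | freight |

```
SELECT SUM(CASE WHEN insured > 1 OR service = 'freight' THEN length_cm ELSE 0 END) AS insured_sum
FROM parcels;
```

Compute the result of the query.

709

parcel=N85: ✗
parcel=N97: ✓ → 33
parcel=N51: ✗
parcel=N26: ✓ → 97
parcel=N50: ✗
parcel=N69: ✗
parcel=N23: ✗
parcel=N73: ✓ → 159
parcel=N84: ✗
parcel=N41: ✓ → 143
parcel=N65: ✓ → 115
parcel=N35: ✗
parcel=N91: ✓ → 162
insured_sum = 33 + 97 + 159 + 143 + 115 + 162 = 709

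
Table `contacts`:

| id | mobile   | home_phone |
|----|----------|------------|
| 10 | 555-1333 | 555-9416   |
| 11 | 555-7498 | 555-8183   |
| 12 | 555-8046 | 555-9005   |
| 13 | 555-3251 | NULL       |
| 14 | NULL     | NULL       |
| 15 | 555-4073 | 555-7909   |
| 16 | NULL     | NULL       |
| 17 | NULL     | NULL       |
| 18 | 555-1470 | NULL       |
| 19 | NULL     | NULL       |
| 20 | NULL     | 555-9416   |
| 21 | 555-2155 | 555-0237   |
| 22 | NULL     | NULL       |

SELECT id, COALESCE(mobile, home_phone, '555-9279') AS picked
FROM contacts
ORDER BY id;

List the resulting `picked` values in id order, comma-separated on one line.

id=10: mobile=555-1333 → 555-1333
id=11: mobile=555-7498 → 555-7498
id=12: mobile=555-8046 → 555-8046
id=13: mobile=555-3251 → 555-3251
id=14: mobile=NULL, home_phone=NULL, → literal 555-9279 → 555-9279
id=15: mobile=555-4073 → 555-4073
id=16: mobile=NULL, home_phone=NULL, → literal 555-9279 → 555-9279
id=17: mobile=NULL, home_phone=NULL, → literal 555-9279 → 555-9279
id=18: mobile=555-1470 → 555-1470
id=19: mobile=NULL, home_phone=NULL, → literal 555-9279 → 555-9279
id=20: mobile=NULL, home_phone=555-9416 → 555-9416
id=21: mobile=555-2155 → 555-2155
id=22: mobile=NULL, home_phone=NULL, → literal 555-9279 → 555-9279

555-1333, 555-7498, 555-8046, 555-3251, 555-9279, 555-4073, 555-9279, 555-9279, 555-1470, 555-9279, 555-9416, 555-2155, 555-9279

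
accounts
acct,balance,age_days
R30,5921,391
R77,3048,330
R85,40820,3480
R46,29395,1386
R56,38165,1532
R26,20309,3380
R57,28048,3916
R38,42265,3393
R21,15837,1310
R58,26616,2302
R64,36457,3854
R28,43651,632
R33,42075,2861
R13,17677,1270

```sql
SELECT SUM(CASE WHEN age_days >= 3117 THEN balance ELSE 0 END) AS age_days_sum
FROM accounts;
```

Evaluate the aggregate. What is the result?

acct=R30: ✗
acct=R77: ✗
acct=R85: ✓ → 40820
acct=R46: ✗
acct=R56: ✗
acct=R26: ✓ → 20309
acct=R57: ✓ → 28048
acct=R38: ✓ → 42265
acct=R21: ✗
acct=R58: ✗
acct=R64: ✓ → 36457
acct=R28: ✗
acct=R33: ✗
acct=R13: ✗
age_days_sum = 40820 + 20309 + 28048 + 42265 + 36457 = 167899

167899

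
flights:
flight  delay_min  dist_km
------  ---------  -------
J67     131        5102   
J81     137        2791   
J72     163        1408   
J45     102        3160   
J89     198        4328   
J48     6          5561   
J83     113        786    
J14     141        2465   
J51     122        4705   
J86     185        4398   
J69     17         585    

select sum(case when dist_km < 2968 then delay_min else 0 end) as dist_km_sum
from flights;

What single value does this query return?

571

flight=J67: ✗
flight=J81: ✓ → 137
flight=J72: ✓ → 163
flight=J45: ✗
flight=J89: ✗
flight=J48: ✗
flight=J83: ✓ → 113
flight=J14: ✓ → 141
flight=J51: ✗
flight=J86: ✗
flight=J69: ✓ → 17
dist_km_sum = 137 + 163 + 113 + 141 + 17 = 571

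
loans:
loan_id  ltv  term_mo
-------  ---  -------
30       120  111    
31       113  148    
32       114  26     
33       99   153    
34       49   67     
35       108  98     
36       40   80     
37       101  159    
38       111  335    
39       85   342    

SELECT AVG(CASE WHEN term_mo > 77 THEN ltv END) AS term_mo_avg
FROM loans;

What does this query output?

loan_id=30: ✓ → 120
loan_id=31: ✓ → 113
loan_id=32: ✗
loan_id=33: ✓ → 99
loan_id=34: ✗
loan_id=35: ✓ → 108
loan_id=36: ✓ → 40
loan_id=37: ✓ → 101
loan_id=38: ✓ → 111
loan_id=39: ✓ → 85
term_mo_avg = (120 + 113 + 99 + 108 + 40 + 101 + 111 + 85) / 8 = 97.125

97.125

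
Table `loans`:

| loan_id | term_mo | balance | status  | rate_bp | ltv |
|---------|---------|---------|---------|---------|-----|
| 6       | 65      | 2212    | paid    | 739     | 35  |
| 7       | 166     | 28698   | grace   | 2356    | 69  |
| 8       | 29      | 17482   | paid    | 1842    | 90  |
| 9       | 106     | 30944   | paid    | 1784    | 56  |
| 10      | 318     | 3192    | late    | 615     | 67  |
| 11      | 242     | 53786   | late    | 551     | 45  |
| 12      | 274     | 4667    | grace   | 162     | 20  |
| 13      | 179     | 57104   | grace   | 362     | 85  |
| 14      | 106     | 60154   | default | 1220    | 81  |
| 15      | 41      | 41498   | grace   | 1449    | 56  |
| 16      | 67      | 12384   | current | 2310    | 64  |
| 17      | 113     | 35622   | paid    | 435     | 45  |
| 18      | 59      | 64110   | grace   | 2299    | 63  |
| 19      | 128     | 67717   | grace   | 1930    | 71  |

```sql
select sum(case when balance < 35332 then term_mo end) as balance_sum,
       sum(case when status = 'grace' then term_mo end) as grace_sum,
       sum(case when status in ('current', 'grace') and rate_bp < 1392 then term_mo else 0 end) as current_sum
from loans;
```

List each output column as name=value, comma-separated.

[balance_sum: balance < 35332]
loan_id=6: ✓ → 65
loan_id=7: ✓ → 166
loan_id=8: ✓ → 29
loan_id=9: ✓ → 106
loan_id=10: ✓ → 318
loan_id=11: ✗
loan_id=12: ✓ → 274
loan_id=13: ✗
loan_id=14: ✗
loan_id=15: ✗
loan_id=16: ✓ → 67
loan_id=17: ✗
loan_id=18: ✗
loan_id=19: ✗
balance_sum = 65 + 166 + 29 + 106 + 318 + 274 + 67 = 1025
—
[grace_sum: status = 'grace']
loan_id=6: ✗
loan_id=7: ✓ → 166
loan_id=8: ✗
loan_id=9: ✗
loan_id=10: ✗
loan_id=11: ✗
loan_id=12: ✓ → 274
loan_id=13: ✓ → 179
loan_id=14: ✗
loan_id=15: ✓ → 41
loan_id=16: ✗
loan_id=17: ✗
loan_id=18: ✓ → 59
loan_id=19: ✓ → 128
grace_sum = 166 + 274 + 179 + 41 + 59 + 128 = 847
—
[current_sum: status in ('current', 'grace') and rate_bp < 1392]
loan_id=6: ✗
loan_id=7: ✗
loan_id=8: ✗
loan_id=9: ✗
loan_id=10: ✗
loan_id=11: ✗
loan_id=12: ✓ → 274
loan_id=13: ✓ → 179
loan_id=14: ✗
loan_id=15: ✗
loan_id=16: ✗
loan_id=17: ✗
loan_id=18: ✗
loan_id=19: ✗
current_sum = 274 + 179 = 453

balance_sum=1025, grace_sum=847, current_sum=453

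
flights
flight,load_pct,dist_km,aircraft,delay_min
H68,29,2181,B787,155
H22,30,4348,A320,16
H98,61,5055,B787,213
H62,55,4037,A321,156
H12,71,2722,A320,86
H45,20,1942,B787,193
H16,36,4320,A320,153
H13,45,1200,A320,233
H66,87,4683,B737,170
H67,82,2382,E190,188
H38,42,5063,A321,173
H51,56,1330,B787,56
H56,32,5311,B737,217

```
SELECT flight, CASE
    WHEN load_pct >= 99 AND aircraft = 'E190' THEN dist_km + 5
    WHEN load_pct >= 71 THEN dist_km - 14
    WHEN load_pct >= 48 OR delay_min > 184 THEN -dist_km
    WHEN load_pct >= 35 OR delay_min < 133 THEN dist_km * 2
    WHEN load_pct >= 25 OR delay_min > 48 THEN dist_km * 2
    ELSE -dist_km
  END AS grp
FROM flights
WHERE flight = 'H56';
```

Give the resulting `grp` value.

flight = H56: load_pct=32, dist_km=5311, aircraft=B737, delay_min=217.
load_pct >= 99 AND aircraft = 'E190' → false
load_pct >= 71 → false
load_pct >= 48 OR delay_min > 184 → true → -5311

-5311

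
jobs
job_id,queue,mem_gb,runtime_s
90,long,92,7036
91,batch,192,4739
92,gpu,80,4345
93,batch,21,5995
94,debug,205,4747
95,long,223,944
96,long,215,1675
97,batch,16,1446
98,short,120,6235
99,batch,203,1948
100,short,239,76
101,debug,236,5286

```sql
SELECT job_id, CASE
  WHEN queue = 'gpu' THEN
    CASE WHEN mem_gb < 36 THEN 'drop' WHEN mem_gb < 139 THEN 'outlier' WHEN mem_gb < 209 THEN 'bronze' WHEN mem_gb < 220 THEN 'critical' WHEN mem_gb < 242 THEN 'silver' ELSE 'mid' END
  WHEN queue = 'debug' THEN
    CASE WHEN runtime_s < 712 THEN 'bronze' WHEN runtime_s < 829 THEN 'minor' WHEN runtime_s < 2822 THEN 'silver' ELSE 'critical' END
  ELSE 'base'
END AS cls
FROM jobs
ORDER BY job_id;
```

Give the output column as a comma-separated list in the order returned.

base, base, outlier, base, critical, base, base, base, base, base, base, critical

job_id=90: queue='long' → outer ELSE → base
job_id=91: queue='batch' → outer ELSE → base
job_id=92: queue='gpu' → inner[mem_gb < 139] → outlier
job_id=93: queue='batch' → outer ELSE → base
job_id=94: queue='debug' → inner[ELSE] → critical
job_id=95: queue='long' → outer ELSE → base
job_id=96: queue='long' → outer ELSE → base
job_id=97: queue='batch' → outer ELSE → base
job_id=98: queue='short' → outer ELSE → base
job_id=99: queue='batch' → outer ELSE → base
job_id=100: queue='short' → outer ELSE → base
job_id=101: queue='debug' → inner[ELSE] → critical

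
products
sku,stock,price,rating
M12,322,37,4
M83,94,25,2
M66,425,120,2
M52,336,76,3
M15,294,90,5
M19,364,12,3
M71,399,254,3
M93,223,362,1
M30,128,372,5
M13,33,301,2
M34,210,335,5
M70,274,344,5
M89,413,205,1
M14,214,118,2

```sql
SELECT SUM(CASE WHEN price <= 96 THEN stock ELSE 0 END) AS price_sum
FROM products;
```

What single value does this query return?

1410

sku=M12: ✓ → 322
sku=M83: ✓ → 94
sku=M66: ✗
sku=M52: ✓ → 336
sku=M15: ✓ → 294
sku=M19: ✓ → 364
sku=M71: ✗
sku=M93: ✗
sku=M30: ✗
sku=M13: ✗
sku=M34: ✗
sku=M70: ✗
sku=M89: ✗
sku=M14: ✗
price_sum = 322 + 94 + 336 + 294 + 364 = 1410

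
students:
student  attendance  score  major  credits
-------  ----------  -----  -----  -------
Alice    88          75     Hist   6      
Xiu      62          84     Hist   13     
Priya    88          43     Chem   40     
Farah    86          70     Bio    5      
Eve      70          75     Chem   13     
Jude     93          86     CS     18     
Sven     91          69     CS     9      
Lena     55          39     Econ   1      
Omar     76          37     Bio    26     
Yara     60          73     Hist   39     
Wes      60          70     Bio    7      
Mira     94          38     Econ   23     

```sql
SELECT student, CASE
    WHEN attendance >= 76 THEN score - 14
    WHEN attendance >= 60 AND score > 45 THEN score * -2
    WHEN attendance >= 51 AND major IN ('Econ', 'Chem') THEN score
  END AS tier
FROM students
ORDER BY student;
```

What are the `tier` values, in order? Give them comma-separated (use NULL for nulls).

student=Alice: attendance >= 76 → 61
student=Eve: attendance >= 60 AND score > 45 → -150
student=Farah: attendance >= 76 → 56
student=Jude: attendance >= 76 → 72
student=Lena: attendance >= 51 AND major IN ('Econ', 'Chem') → 39
student=Mira: attendance >= 76 → 24
student=Omar: attendance >= 76 → 23
student=Priya: attendance >= 76 → 29
student=Sven: attendance >= 76 → 55
student=Wes: attendance >= 60 AND score > 45 → -140
student=Xiu: attendance >= 60 AND score > 45 → -168
student=Yara: attendance >= 60 AND score > 45 → -146

61, -150, 56, 72, 39, 24, 23, 29, 55, -140, -168, -146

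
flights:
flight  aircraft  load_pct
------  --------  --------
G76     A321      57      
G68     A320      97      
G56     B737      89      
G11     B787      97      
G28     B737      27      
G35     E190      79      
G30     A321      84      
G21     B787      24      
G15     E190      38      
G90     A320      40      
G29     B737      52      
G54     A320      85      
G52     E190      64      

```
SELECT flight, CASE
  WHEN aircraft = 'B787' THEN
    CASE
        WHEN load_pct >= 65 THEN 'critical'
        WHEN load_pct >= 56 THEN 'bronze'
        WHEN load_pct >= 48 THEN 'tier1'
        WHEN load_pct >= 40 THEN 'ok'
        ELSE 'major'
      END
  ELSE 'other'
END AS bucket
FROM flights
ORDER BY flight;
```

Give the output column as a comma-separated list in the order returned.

flight=G11: aircraft='B787' → inner[load_pct >= 65] → critical
flight=G15: aircraft='E190' → outer ELSE → other
flight=G21: aircraft='B787' → inner[ELSE] → major
flight=G28: aircraft='B737' → outer ELSE → other
flight=G29: aircraft='B737' → outer ELSE → other
flight=G30: aircraft='A321' → outer ELSE → other
flight=G35: aircraft='E190' → outer ELSE → other
flight=G52: aircraft='E190' → outer ELSE → other
flight=G54: aircraft='A320' → outer ELSE → other
flight=G56: aircraft='B737' → outer ELSE → other
flight=G68: aircraft='A320' → outer ELSE → other
flight=G76: aircraft='A321' → outer ELSE → other
flight=G90: aircraft='A320' → outer ELSE → other

critical, other, major, other, other, other, other, other, other, other, other, other, other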